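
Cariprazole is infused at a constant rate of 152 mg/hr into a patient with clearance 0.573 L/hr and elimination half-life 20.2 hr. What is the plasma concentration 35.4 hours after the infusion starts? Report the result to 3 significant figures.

187 mg/L

Css = rate / CL = 152 / 0.573 = 265.3 mg/L
k = ln 2 / 20.2 = 0.03431 hr⁻¹
C(t) = Css (1 − e^(−kt)) = 265.3 × (1 − e^(−1.215)) = 265.3 × 0.7032 ≈ 187 mg/L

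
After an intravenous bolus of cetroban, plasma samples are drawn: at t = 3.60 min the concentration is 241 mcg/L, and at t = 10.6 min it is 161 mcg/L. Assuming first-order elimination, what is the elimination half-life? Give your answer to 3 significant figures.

k = ln(C₁/C₂) / (t₂ − t₁) = ln(241/161) / (10.6 − 3.60)
  = 0.4034 / 7.000 = 0.05763 min⁻¹
t½ = ln 2 / k = ln 2 / 0.05763 ≈ 12.0 minutes

12.0 minutes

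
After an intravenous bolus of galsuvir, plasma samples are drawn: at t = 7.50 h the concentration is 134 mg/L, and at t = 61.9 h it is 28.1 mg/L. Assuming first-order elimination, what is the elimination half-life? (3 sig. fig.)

k = ln(C₁/C₂) / (t₂ − t₁) = ln(134/28.1) / (61.9 − 7.50)
  = 1.562 / 54.40 = 0.02871 h⁻¹
t½ = ln 2 / k = ln 2 / 0.02871 ≈ 24.1 hours

24.1 hours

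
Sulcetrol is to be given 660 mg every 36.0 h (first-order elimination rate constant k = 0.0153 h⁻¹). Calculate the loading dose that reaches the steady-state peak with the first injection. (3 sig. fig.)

1560 mg

Accumulation ratio R = 1 / (1 − e^(−kτ)) = 1 / (1 − e^(−0.01530×36.0)) = 1 / (1 − 0.5765) = 2.361
Loading dose = maintenance dose × R = 660 × 2.361 ≈ 1560 mg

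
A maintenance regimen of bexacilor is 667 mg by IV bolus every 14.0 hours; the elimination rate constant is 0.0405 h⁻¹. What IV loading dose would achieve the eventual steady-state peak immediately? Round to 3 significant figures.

Accumulation ratio R = 1 / (1 − e^(−kτ)) = 1 / (1 − e^(−0.04050×14.0)) = 1 / (1 − 0.5672) = 2.311
Loading dose = maintenance dose × R = 667 × 2.311 ≈ 1540 mg

1540 mg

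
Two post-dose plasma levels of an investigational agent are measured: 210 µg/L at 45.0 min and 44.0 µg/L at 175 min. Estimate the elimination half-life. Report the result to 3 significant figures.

k = ln(C₁/C₂) / (t₂ − t₁) = ln(210/44.0) / (175 − 45.0)
  = 1.563 / 130.0 = 0.01202 min⁻¹
t½ = ln 2 / k = ln 2 / 0.01202 ≈ 57.7 minutes

57.7 minutes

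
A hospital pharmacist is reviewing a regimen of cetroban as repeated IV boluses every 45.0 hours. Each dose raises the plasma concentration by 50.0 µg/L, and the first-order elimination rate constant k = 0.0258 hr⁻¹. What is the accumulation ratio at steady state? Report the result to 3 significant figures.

1.46

Fraction remaining after one interval: e^(−kτ) = e^(−0.02580 × 45.0) = 0.3132
R = 1 / (1 − 0.3132) = 1 / 0.6868 ≈ 1.46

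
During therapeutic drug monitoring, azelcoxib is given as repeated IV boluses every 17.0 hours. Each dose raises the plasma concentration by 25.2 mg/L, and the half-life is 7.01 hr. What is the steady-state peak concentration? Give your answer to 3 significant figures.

k = ln 2 / 7.01 = 0.09888 hr⁻¹
Fraction remaining after one interval: e^(−kτ) = e^(−0.09888 × 17.0) = 0.1862
R = 1 / (1 − 0.1862) = 1.229
Css,max = 25.2 × 1.229 ≈ 31.0 mg/L

31.0 mg/L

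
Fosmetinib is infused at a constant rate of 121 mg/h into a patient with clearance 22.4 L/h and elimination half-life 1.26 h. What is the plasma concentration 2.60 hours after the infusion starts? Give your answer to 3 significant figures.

Css = rate / CL = 121 / 22.4 = 5.402 µg/mL
k = ln 2 / 1.26 = 0.5501 h⁻¹
C(t) = Css (1 − e^(−kt)) = 5.402 × (1 − e^(−1.430)) = 5.402 × 0.7608 ≈ 4.11 µg/mL

4.11 µg/mL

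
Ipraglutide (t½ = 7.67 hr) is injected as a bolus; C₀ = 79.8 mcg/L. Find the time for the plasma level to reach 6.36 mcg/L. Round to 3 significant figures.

k = ln 2 / 7.67 = 0.09037 hr⁻¹
C(t) = C₀ e^(−kt)  ⇒  t = ln(C₀/C) / k
t = ln(79.8/6.36) / 0.09037 = 2.529 / 0.09037 ≈ 28.0 hours

28.0 hours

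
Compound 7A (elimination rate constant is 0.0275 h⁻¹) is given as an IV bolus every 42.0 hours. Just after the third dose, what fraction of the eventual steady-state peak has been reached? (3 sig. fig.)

f_n = 1 − e^(−nkτ) = 1 − e^(−3 × 0.02750 × 42.0) = 1 − e^(−3.465) = 1 − 0.03127 ≈ 0.969

0.969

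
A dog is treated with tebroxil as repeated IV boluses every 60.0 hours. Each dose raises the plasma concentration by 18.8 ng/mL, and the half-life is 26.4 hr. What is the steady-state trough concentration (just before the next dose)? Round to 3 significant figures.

4.91 ng/mL

k = ln 2 / 26.4 = 0.02626 hr⁻¹
Fraction remaining after one interval: e^(−kτ) = e^(−0.02626 × 60.0) = 0.2069
R = 1 / (1 − 0.2069) = 1.261
Css,max = 18.8 × 1.261 = 23.71 ng/mL
Css,min = Css,max × e^(−kτ) = 23.71 × 0.2069 ≈ 4.91 ng/mL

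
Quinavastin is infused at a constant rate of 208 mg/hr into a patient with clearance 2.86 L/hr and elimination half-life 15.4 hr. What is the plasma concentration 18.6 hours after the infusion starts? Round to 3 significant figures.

Css = rate / CL = 208 / 2.86 = 72.73 mg/L
k = ln 2 / 15.4 = 0.04501 hr⁻¹
C(t) = Css (1 − e^(−kt)) = 72.73 × (1 − e^(−0.8372)) = 72.73 × 0.5671 ≈ 41.2 mg/L

41.2 mg/L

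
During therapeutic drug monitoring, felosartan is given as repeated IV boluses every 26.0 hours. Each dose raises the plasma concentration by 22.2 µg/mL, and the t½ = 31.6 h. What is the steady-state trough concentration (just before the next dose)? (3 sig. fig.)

28.9 µg/mL

k = ln 2 / 31.6 = 0.02194 h⁻¹
Fraction remaining after one interval: e^(−kτ) = e^(−0.02194 × 26.0) = 0.5653
R = 1 / (1 − 0.5653) = 2.301
Css,max = 22.2 × 2.301 = 51.08 µg/mL
Css,min = Css,max × e^(−kτ) = 51.08 × 0.5653 ≈ 28.9 µg/mL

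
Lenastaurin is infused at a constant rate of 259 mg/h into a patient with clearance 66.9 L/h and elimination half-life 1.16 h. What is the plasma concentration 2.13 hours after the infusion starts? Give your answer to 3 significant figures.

2.79 µg/mL

Css = rate / CL = 259 / 66.9 = 3.871 µg/mL
k = ln 2 / 1.16 = 0.5975 h⁻¹
C(t) = Css (1 − e^(−kt)) = 3.871 × (1 − e^(−1.273)) = 3.871 × 0.7199 ≈ 2.79 µg/mL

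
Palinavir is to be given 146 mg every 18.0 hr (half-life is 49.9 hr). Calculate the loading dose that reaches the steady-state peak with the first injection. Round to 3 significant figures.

k = ln 2 / 49.9 = 0.01389 hr⁻¹
Accumulation ratio R = 1 / (1 − e^(−kτ)) = 1 / (1 − e^(−0.01389×18.0)) = 1 / (1 − 0.7788) = 4.520
Loading dose = maintenance dose × R = 146 × 4.520 ≈ 660 mg

660 mg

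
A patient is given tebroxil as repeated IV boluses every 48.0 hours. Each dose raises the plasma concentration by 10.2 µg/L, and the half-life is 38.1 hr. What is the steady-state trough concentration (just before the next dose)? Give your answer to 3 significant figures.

k = ln 2 / 38.1 = 0.01819 hr⁻¹
Fraction remaining after one interval: e^(−kτ) = e^(−0.01819 × 48.0) = 0.4176
R = 1 / (1 − 0.4176) = 1.717
Css,max = 10.2 × 1.717 = 17.51 µg/L
Css,min = Css,max × e^(−kτ) = 17.51 × 0.4176 ≈ 7.31 µg/L

7.31 µg/L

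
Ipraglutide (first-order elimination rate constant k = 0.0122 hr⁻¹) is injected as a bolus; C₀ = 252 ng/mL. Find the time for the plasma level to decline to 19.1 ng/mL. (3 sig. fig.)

211 hours

C(t) = C₀ e^(−kt)  ⇒  t = ln(C₀/C) / k
t = ln(252/19.1) / 0.01220 = 2.580 / 0.01220 ≈ 211 hours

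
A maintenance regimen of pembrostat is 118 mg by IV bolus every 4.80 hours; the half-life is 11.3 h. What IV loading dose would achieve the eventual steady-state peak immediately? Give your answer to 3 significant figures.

463 mg

k = ln 2 / 11.3 = 0.06134 h⁻¹
Accumulation ratio R = 1 / (1 − e^(−kτ)) = 1 / (1 − e^(−0.06134×4.80)) = 1 / (1 − 0.7450) = 3.921
Loading dose = maintenance dose × R = 118 × 3.921 ≈ 463 mg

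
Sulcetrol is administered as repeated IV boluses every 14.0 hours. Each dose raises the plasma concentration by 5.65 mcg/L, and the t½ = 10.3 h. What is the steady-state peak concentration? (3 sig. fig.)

k = ln 2 / 10.3 = 0.06730 h⁻¹
Fraction remaining after one interval: e^(−kτ) = e^(−0.06730 × 14.0) = 0.3898
R = 1 / (1 − 0.3898) = 1.639
Css,max = 5.65 × 1.639 ≈ 9.26 mcg/L

9.26 mcg/L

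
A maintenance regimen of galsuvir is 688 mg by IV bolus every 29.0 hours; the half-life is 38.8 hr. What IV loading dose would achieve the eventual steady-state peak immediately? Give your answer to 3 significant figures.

1700 mg

k = ln 2 / 38.8 = 0.01786 hr⁻¹
Accumulation ratio R = 1 / (1 − e^(−kτ)) = 1 / (1 − e^(−0.01786×29.0)) = 1 / (1 − 0.5957) = 2.473
Loading dose = maintenance dose × R = 688 × 2.473 ≈ 1700 mg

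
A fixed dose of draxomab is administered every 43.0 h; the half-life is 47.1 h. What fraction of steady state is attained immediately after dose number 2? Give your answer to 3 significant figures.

0.718

k = ln 2 / 47.1 = 0.01472 h⁻¹
f_n = 1 − e^(−nkτ) = 1 − e^(−2 × 0.01472 × 43.0) = 1 − e^(−1.266) = 1 − 0.2821 ≈ 0.718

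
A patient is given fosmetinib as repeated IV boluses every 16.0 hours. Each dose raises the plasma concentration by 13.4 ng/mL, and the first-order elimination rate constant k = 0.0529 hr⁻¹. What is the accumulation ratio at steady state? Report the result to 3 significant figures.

Fraction remaining after one interval: e^(−kτ) = e^(−0.05290 × 16.0) = 0.4290
R = 1 / (1 − 0.4290) = 1 / 0.5710 ≈ 1.75

1.75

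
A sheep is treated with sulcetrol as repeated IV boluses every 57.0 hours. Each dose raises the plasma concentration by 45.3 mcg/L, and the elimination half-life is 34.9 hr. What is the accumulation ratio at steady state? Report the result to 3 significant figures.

k = ln 2 / 34.9 = 0.01986 hr⁻¹
Fraction remaining after one interval: e^(−kτ) = e^(−0.01986 × 57.0) = 0.3224
R = 1 / (1 − 0.3224) = 1 / 0.6776 ≈ 1.48

1.48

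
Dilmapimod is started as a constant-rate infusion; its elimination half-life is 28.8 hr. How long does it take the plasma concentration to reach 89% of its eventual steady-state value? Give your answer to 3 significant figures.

91.7 hours

k = ln 2 / 28.8 = 0.02407 hr⁻¹
f = 1 − e^(−kt)  ⇒  t = −ln(1 − f) / k
t = −ln(1 − 0.89) / 0.02407 = 2.207 / 0.02407 ≈ 91.7 hours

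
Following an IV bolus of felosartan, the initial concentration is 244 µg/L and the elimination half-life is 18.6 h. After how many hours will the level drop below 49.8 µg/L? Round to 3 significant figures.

k = ln 2 / 18.6 = 0.03727 h⁻¹
C(t) = C₀ e^(−kt)  ⇒  t = ln(C₀/C) / k
t = ln(244/49.8) / 0.03727 = 1.589 / 0.03727 ≈ 42.6 hours

42.6 hours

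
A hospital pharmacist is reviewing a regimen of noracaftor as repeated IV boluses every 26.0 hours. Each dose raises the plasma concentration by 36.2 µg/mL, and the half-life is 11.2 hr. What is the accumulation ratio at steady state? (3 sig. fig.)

k = ln 2 / 11.2 = 0.06189 hr⁻¹
Fraction remaining after one interval: e^(−kτ) = e^(−0.06189 × 26.0) = 0.2001
R = 1 / (1 − 0.2001) = 1 / 0.7999 ≈ 1.25

1.25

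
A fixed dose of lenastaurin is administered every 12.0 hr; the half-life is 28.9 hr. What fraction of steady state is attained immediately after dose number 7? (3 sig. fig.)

0.867

k = ln 2 / 28.9 = 0.02398 hr⁻¹
f_n = 1 − e^(−nkτ) = 1 − e^(−7 × 0.02398 × 12.0) = 1 − e^(−2.015) = 1 − 0.1334 ≈ 0.867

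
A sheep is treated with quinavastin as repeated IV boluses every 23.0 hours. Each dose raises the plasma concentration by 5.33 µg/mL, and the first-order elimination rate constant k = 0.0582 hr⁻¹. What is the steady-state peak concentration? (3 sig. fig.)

7.22 µg/mL

Fraction remaining after one interval: e^(−kτ) = e^(−0.05820 × 23.0) = 0.2622
R = 1 / (1 − 0.2622) = 1.355
Css,max = 5.33 × 1.355 ≈ 7.22 µg/mL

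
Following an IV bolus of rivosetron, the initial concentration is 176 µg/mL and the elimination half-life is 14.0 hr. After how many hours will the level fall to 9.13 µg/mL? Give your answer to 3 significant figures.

k = ln 2 / 14.0 = 0.04951 hr⁻¹
C(t) = C₀ e^(−kt)  ⇒  t = ln(C₀/C) / k
t = ln(176/9.13) / 0.04951 = 2.959 / 0.04951 ≈ 59.8 hours

59.8 hours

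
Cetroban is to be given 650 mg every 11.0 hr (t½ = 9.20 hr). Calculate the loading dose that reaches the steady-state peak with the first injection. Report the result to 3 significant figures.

1150 mg

k = ln 2 / 9.20 = 0.07534 hr⁻¹
Accumulation ratio R = 1 / (1 − e^(−kτ)) = 1 / (1 − e^(−0.07534×11.0)) = 1 / (1 − 0.4366) = 1.775
Loading dose = maintenance dose × R = 650 × 1.775 ≈ 1150 mg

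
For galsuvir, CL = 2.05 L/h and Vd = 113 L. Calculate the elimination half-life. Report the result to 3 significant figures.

38.2 hours

k = CL / V = 2.05 / 113 = 0.01814 h⁻¹
t½ = ln 2 / k = ln 2 / 0.01814 ≈ 38.2 hours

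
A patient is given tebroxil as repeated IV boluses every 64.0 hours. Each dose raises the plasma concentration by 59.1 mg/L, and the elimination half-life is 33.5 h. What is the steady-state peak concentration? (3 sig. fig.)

80.5 mg/L

k = ln 2 / 33.5 = 0.02069 h⁻¹
Fraction remaining after one interval: e^(−kτ) = e^(−0.02069 × 64.0) = 0.2660
R = 1 / (1 − 0.2660) = 1.362
Css,max = 59.1 × 1.362 ≈ 80.5 mg/L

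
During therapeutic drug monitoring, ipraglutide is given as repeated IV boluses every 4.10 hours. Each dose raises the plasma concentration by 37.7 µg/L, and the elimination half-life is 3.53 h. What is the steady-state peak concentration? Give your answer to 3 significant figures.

68.2 µg/L

k = ln 2 / 3.53 = 0.1964 h⁻¹
Fraction remaining after one interval: e^(−kτ) = e^(−0.1964 × 4.10) = 0.4471
R = 1 / (1 − 0.4471) = 1.809
Css,max = 37.7 × 1.809 ≈ 68.2 µg/L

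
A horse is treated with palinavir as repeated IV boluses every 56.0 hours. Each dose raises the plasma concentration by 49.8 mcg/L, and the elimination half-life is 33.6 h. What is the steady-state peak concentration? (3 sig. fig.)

k = ln 2 / 33.6 = 0.02063 h⁻¹
Fraction remaining after one interval: e^(−kτ) = e^(−0.02063 × 56.0) = 0.3150
R = 1 / (1 − 0.3150) = 1.460
Css,max = 49.8 × 1.460 ≈ 72.7 mcg/L

72.7 mcg/L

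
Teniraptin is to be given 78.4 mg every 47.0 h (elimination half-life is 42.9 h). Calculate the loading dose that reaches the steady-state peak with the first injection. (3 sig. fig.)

k = ln 2 / 42.9 = 0.01616 h⁻¹
Accumulation ratio R = 1 / (1 − e^(−kτ)) = 1 / (1 − e^(−0.01616×47.0)) = 1 / (1 − 0.4680) = 1.880
Loading dose = maintenance dose × R = 78.4 × 1.880 ≈ 147 mg

147 mg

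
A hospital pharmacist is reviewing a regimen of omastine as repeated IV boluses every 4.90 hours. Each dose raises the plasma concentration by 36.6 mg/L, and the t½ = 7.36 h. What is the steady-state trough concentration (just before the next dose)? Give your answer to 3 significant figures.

62.4 mg/L

k = ln 2 / 7.36 = 0.09418 h⁻¹
Fraction remaining after one interval: e^(−kτ) = e^(−0.09418 × 4.90) = 0.6304
R = 1 / (1 − 0.6304) = 2.705
Css,max = 36.6 × 2.705 = 99.01 mg/L
Css,min = Css,max × e^(−kτ) = 99.01 × 0.6304 ≈ 62.4 mg/L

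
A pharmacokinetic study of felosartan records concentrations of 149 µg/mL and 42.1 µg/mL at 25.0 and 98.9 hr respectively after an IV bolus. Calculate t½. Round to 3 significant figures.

k = ln(C₁/C₂) / (t₂ − t₁) = ln(149/42.1) / (98.9 − 25.0)
  = 1.264 / 73.90 = 0.01710 hr⁻¹
t½ = ln 2 / k = ln 2 / 0.01710 ≈ 40.5 hours

40.5 hours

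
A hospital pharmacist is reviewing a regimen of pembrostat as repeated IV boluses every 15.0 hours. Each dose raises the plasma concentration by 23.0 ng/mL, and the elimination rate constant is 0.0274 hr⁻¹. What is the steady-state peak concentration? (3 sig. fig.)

Fraction remaining after one interval: e^(−kτ) = e^(−0.02740 × 15.0) = 0.6630
R = 1 / (1 − 0.6630) = 2.967
Css,max = 23.0 × 2.967 ≈ 68.2 ng/mL

68.2 ng/mL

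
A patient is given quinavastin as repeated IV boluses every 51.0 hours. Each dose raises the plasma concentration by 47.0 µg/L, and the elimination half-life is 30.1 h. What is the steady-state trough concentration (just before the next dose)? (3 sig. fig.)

21.0 µg/L

k = ln 2 / 30.1 = 0.02303 h⁻¹
Fraction remaining after one interval: e^(−kτ) = e^(−0.02303 × 51.0) = 0.3090
R = 1 / (1 − 0.3090) = 1.447
Css,max = 47.0 × 1.447 = 68.02 µg/L
Css,min = Css,max × e^(−kτ) = 68.02 × 0.3090 ≈ 21.0 µg/L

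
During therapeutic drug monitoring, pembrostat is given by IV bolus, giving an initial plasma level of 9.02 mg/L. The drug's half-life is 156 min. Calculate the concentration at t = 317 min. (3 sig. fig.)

k = ln 2 / 156 = 0.004443 min⁻¹
C(t) = C₀ e^(−kt) = 9.02 × e^(−0.004443 × 317) = 9.02 × e^(−1.409) = 9.02 × 0.2445 ≈ 2.21 mg/L

2.21 mg/L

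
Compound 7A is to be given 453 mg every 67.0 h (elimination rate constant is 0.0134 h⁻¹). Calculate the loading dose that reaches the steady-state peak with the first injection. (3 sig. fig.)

765 mg

Accumulation ratio R = 1 / (1 − e^(−kτ)) = 1 / (1 − e^(−0.01340×67.0)) = 1 / (1 − 0.4075) = 1.688
Loading dose = maintenance dose × R = 453 × 1.688 ≈ 765 mg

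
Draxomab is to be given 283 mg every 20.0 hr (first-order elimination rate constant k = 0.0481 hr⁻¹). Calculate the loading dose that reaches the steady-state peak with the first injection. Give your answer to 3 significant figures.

458 mg

Accumulation ratio R = 1 / (1 − e^(−kτ)) = 1 / (1 − e^(−0.04810×20.0)) = 1 / (1 − 0.3821) = 1.618
Loading dose = maintenance dose × R = 283 × 1.618 ≈ 458 mg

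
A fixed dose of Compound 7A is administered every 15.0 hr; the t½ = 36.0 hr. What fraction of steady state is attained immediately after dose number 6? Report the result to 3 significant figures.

0.823

k = ln 2 / 36.0 = 0.01925 hr⁻¹
f_n = 1 − e^(−nkτ) = 1 − e^(−6 × 0.01925 × 15.0) = 1 − e^(−1.733) = 1 − 0.1768 ≈ 0.823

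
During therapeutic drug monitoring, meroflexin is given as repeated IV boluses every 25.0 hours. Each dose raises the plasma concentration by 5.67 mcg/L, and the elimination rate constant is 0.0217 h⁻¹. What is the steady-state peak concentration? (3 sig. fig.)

13.5 mcg/L

Fraction remaining after one interval: e^(−kτ) = e^(−0.02170 × 25.0) = 0.5813
R = 1 / (1 − 0.5813) = 2.388
Css,max = 5.67 × 2.388 ≈ 13.5 mcg/L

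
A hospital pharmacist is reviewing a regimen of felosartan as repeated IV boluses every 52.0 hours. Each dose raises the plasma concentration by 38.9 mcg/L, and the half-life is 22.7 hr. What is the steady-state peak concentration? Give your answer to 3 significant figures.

48.9 mcg/L

k = ln 2 / 22.7 = 0.03054 hr⁻¹
Fraction remaining after one interval: e^(−kτ) = e^(−0.03054 × 52.0) = 0.2044
R = 1 / (1 − 0.2044) = 1.257
Css,max = 38.9 × 1.257 ≈ 48.9 mcg/L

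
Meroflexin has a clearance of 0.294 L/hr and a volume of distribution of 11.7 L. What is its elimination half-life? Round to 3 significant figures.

k = CL / V = 0.294 / 11.7 = 0.02513 hr⁻¹
t½ = ln 2 / k = ln 2 / 0.02513 ≈ 27.6 hours

27.6 hours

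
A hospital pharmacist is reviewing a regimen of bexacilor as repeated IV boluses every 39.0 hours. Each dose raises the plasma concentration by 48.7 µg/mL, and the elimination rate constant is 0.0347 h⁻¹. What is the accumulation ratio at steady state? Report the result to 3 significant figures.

1.35

Fraction remaining after one interval: e^(−kτ) = e^(−0.03470 × 39.0) = 0.2584
R = 1 / (1 − 0.2584) = 1 / 0.7416 ≈ 1.35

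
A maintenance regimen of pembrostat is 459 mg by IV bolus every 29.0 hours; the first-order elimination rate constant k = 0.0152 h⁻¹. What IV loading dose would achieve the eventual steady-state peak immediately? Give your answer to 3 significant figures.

Accumulation ratio R = 1 / (1 − e^(−kτ)) = 1 / (1 − e^(−0.01520×29.0)) = 1 / (1 − 0.6435) = 2.805
Loading dose = maintenance dose × R = 459 × 2.805 ≈ 1290 mg

1290 mg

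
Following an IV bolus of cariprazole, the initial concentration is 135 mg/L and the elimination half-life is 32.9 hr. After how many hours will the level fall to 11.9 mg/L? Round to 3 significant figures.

115 hours

k = ln 2 / 32.9 = 0.02107 hr⁻¹
C(t) = C₀ e^(−kt)  ⇒  t = ln(C₀/C) / k
t = ln(135/11.9) / 0.02107 = 2.429 / 0.02107 ≈ 115 hours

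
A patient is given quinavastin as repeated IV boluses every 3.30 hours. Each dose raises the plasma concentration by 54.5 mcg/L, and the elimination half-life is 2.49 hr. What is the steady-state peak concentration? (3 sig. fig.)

k = ln 2 / 2.49 = 0.2784 hr⁻¹
Fraction remaining after one interval: e^(−kτ) = e^(−0.2784 × 3.30) = 0.3991
R = 1 / (1 − 0.3991) = 1.664
Css,max = 54.5 × 1.664 ≈ 90.7 mcg/L

90.7 mcg/L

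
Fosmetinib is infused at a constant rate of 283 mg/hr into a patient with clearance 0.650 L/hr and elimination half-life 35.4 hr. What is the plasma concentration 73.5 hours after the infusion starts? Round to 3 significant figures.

332 µg/mL

Css = rate / CL = 283 / 0.650 = 435.4 µg/mL
k = ln 2 / 35.4 = 0.01958 hr⁻¹
C(t) = Css (1 − e^(−kt)) = 435.4 × (1 − e^(−1.439)) = 435.4 × 0.7629 ≈ 332 µg/mL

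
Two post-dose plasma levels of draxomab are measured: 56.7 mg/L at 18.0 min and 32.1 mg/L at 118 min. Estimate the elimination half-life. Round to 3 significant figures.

122 minutes

k = ln(C₁/C₂) / (t₂ − t₁) = ln(56.7/32.1) / (118 − 18.0)
  = 0.5689 / 100.0 = 0.005689 min⁻¹
t½ = ln 2 / k = ln 2 / 0.005689 ≈ 122 minutes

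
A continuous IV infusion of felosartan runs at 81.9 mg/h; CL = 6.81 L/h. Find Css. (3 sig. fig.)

12.0 µg/mL

Css = infusion rate / CL = 81.9 / 6.81 ≈ 12.0 µg/mL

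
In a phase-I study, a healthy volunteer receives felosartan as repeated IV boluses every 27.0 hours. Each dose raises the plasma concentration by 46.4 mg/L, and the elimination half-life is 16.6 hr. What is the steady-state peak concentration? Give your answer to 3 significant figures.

68.6 mg/L

k = ln 2 / 16.6 = 0.04176 hr⁻¹
Fraction remaining after one interval: e^(−kτ) = e^(−0.04176 × 27.0) = 0.3239
R = 1 / (1 − 0.3239) = 1.479
Css,max = 46.4 × 1.479 ≈ 68.6 mg/L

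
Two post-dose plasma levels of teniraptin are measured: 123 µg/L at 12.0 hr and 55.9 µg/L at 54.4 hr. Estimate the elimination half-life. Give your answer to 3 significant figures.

37.3 hours

k = ln(C₁/C₂) / (t₂ − t₁) = ln(123/55.9) / (54.4 − 12.0)
  = 0.7886 / 42.40 = 0.01860 hr⁻¹
t½ = ln 2 / k = ln 2 / 0.01860 ≈ 37.3 hours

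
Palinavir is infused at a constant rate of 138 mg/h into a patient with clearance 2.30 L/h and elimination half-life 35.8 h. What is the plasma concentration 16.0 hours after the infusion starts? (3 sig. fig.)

Css = rate / CL = 138 / 2.30 = 60.00 mg/L
k = ln 2 / 35.8 = 0.01936 h⁻¹
C(t) = Css (1 − e^(−kt)) = 60.00 × (1 − e^(−0.3098)) = 60.00 × 0.2664 ≈ 16.0 mg/L

16.0 mg/L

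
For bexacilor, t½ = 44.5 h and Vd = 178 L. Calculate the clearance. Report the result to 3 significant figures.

2.77 L/h

k = ln 2 / t½ = ln 2 / 44.5 = 0.01558 h⁻¹
CL = k · V = 0.01558 × 178 ≈ 2.77 L/h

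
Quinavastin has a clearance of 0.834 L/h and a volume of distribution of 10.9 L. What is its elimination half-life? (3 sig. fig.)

9.06 hours

k = CL / V = 0.834 / 10.9 = 0.07651 h⁻¹
t½ = ln 2 / k = ln 2 / 0.07651 ≈ 9.06 hours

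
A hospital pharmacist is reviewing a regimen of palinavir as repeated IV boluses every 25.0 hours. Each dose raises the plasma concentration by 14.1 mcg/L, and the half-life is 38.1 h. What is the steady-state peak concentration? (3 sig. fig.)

k = ln 2 / 38.1 = 0.01819 h⁻¹
Fraction remaining after one interval: e^(−kτ) = e^(−0.01819 × 25.0) = 0.6346
R = 1 / (1 − 0.6346) = 2.736
Css,max = 14.1 × 2.736 ≈ 38.6 mcg/L

38.6 mcg/L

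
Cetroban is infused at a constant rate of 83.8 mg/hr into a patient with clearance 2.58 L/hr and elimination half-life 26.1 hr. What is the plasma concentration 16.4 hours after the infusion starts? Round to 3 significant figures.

11.5 mg/L

Css = rate / CL = 83.8 / 2.58 = 32.48 mg/L
k = ln 2 / 26.1 = 0.02656 hr⁻¹
C(t) = Css (1 − e^(−kt)) = 32.48 × (1 − e^(−0.4355)) = 32.48 × 0.3531 ≈ 11.5 mg/L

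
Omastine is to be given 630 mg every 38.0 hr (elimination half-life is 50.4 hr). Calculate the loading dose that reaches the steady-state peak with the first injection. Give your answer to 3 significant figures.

k = ln 2 / 50.4 = 0.01375 hr⁻¹
Accumulation ratio R = 1 / (1 − e^(−kτ)) = 1 / (1 − e^(−0.01375×38.0)) = 1 / (1 − 0.5930) = 2.457
Loading dose = maintenance dose × R = 630 × 2.457 ≈ 1550 mg

1550 mg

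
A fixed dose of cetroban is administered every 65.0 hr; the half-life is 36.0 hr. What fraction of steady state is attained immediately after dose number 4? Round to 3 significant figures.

k = ln 2 / 36.0 = 0.01925 hr⁻¹
f_n = 1 − e^(−nkτ) = 1 − e^(−4 × 0.01925 × 65.0) = 1 − e^(−5.006) = 1 − 0.006697 ≈ 0.993

0.993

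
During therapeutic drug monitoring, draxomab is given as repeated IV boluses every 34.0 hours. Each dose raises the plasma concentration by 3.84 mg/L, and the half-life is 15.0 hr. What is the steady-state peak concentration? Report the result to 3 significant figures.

k = ln 2 / 15.0 = 0.04621 hr⁻¹
Fraction remaining after one interval: e^(−kτ) = e^(−0.04621 × 34.0) = 0.2078
R = 1 / (1 − 0.2078) = 1.262
Css,max = 3.84 × 1.262 ≈ 4.85 mg/L

4.85 mg/L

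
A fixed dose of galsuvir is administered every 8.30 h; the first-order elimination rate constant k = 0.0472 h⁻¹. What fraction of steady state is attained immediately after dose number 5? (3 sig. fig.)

0.859

f_n = 1 − e^(−nkτ) = 1 − e^(−5 × 0.04720 × 8.30) = 1 − e^(−1.959) = 1 − 0.1410 ≈ 0.859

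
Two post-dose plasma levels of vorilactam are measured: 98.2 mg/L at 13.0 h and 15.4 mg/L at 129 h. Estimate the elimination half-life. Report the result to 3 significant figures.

43.4 hours

k = ln(C₁/C₂) / (t₂ − t₁) = ln(98.2/15.4) / (129 − 13.0)
  = 1.853 / 116.0 = 0.01597 h⁻¹
t½ = ln 2 / k = ln 2 / 0.01597 ≈ 43.4 hours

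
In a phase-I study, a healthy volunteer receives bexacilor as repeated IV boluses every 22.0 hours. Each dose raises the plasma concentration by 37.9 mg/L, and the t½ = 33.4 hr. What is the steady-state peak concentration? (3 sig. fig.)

k = ln 2 / 33.4 = 0.02075 hr⁻¹
Fraction remaining after one interval: e^(−kτ) = e^(−0.02075 × 22.0) = 0.6335
R = 1 / (1 − 0.6335) = 2.728
Css,max = 37.9 × 2.728 ≈ 103 mg/L

103 mg/L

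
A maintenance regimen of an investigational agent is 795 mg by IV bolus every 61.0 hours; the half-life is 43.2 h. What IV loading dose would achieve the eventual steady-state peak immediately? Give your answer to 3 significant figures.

k = ln 2 / 43.2 = 0.01605 h⁻¹
Accumulation ratio R = 1 / (1 − e^(−kτ)) = 1 / (1 − e^(−0.01605×61.0)) = 1 / (1 − 0.3758) = 1.602
Loading dose = maintenance dose × R = 795 × 1.602 ≈ 1270 mg

1270 mg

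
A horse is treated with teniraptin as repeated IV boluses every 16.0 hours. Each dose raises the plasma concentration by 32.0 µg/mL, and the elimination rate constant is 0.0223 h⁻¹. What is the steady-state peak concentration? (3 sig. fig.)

107 µg/mL

Fraction remaining after one interval: e^(−kτ) = e^(−0.02230 × 16.0) = 0.6999
R = 1 / (1 − 0.6999) = 3.332
Css,max = 32.0 × 3.332 ≈ 107 µg/mL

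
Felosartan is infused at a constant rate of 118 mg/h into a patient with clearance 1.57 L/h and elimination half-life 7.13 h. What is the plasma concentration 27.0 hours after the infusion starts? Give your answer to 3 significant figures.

Css = rate / CL = 118 / 1.57 = 75.16 µg/mL
k = ln 2 / 7.13 = 0.09722 h⁻¹
C(t) = Css (1 − e^(−kt)) = 75.16 × (1 − e^(−2.625)) = 75.16 × 0.9275 ≈ 69.7 µg/mL

69.7 µg/mL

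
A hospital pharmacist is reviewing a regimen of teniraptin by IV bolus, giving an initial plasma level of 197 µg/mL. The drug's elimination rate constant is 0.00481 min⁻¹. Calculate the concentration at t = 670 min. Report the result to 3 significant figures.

7.85 µg/mL

C(t) = C₀ e^(−kt) = 197 × e^(−0.004810 × 670) = 197 × e^(−3.223) = 197 × 0.03985 ≈ 7.85 µg/mL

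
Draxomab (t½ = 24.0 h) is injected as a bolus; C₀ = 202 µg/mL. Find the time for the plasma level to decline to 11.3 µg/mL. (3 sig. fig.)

k = ln 2 / 24.0 = 0.02888 h⁻¹
C(t) = C₀ e^(−kt)  ⇒  t = ln(C₀/C) / k
t = ln(202/11.3) / 0.02888 = 2.883 / 0.02888 ≈ 99.8 hours

99.8 hours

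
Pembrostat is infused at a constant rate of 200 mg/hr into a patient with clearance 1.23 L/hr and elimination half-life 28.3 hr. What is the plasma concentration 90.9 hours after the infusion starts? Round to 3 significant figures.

Css = rate / CL = 200 / 1.23 = 162.6 mg/L
k = ln 2 / 28.3 = 0.02449 hr⁻¹
C(t) = Css (1 − e^(−kt)) = 162.6 × (1 − e^(−2.226)) = 162.6 × 0.8921 ≈ 145 mg/L

145 mg/L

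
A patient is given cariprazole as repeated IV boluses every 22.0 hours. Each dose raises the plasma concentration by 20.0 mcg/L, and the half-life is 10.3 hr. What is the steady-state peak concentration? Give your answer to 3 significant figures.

k = ln 2 / 10.3 = 0.06730 hr⁻¹
Fraction remaining after one interval: e^(−kτ) = e^(−0.06730 × 22.0) = 0.2275
R = 1 / (1 − 0.2275) = 1.295
Css,max = 20.0 × 1.295 ≈ 25.9 mcg/L

25.9 mcg/L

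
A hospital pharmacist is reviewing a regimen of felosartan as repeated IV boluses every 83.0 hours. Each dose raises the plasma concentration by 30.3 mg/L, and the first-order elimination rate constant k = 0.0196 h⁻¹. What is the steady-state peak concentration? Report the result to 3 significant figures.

37.7 mg/L

Fraction remaining after one interval: e^(−kτ) = e^(−0.01960 × 83.0) = 0.1966
R = 1 / (1 − 0.1966) = 1.245
Css,max = 30.3 × 1.245 ≈ 37.7 mg/L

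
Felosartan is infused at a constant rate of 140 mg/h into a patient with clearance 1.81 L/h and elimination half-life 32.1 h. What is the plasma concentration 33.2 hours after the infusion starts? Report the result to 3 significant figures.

Css = rate / CL = 140 / 1.81 = 77.35 µg/mL
k = ln 2 / 32.1 = 0.02159 h⁻¹
C(t) = Css (1 − e^(−kt)) = 77.35 × (1 − e^(−0.7169)) = 77.35 × 0.5117 ≈ 39.6 µg/mL

39.6 µg/mL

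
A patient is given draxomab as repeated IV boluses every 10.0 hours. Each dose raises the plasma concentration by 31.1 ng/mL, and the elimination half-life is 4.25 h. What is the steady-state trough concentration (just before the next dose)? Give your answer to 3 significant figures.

k = ln 2 / 4.25 = 0.1631 h⁻¹
Fraction remaining after one interval: e^(−kτ) = e^(−0.1631 × 10.0) = 0.1957
R = 1 / (1 − 0.1957) = 1.243
Css,max = 31.1 × 1.243 = 38.67 ng/mL
Css,min = Css,max × e^(−kτ) = 38.67 × 0.1957 ≈ 7.57 ng/mL

7.57 ng/mL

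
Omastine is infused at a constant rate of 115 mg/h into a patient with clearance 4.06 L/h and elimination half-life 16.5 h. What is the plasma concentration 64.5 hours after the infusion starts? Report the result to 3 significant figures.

26.4 µg/mL

Css = rate / CL = 115 / 4.06 = 28.33 µg/mL
k = ln 2 / 16.5 = 0.04201 h⁻¹
C(t) = Css (1 − e^(−kt)) = 28.33 × (1 − e^(−2.710)) = 28.33 × 0.9334 ≈ 26.4 µg/mL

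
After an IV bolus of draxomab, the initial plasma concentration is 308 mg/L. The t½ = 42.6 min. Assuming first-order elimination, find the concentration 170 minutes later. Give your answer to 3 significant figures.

19.4 mg/L

k = ln 2 / 42.6 = 0.01627 min⁻¹
C(t) = C₀ e^(−kt) = 308 × e^(−0.01627 × 170) = 308 × e^(−2.766) = 308 × 0.06291 ≈ 19.4 mg/L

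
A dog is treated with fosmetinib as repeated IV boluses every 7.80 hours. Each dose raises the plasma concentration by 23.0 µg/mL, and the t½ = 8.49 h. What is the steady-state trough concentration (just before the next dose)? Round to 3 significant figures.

25.8 µg/mL

k = ln 2 / 8.49 = 0.08164 h⁻¹
Fraction remaining after one interval: e^(−kτ) = e^(−0.08164 × 7.80) = 0.5290
R = 1 / (1 − 0.5290) = 2.123
Css,max = 23.0 × 2.123 = 48.83 µg/mL
Css,min = Css,max × e^(−kτ) = 48.83 × 0.5290 ≈ 25.8 µg/mL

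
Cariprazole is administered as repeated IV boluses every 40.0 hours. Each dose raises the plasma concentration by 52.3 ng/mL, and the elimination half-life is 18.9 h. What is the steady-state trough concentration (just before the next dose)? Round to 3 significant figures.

k = ln 2 / 18.9 = 0.03667 h⁻¹
Fraction remaining after one interval: e^(−kτ) = e^(−0.03667 × 40.0) = 0.2306
R = 1 / (1 − 0.2306) = 1.300
Css,max = 52.3 × 1.300 = 67.98 ng/mL
Css,min = Css,max × e^(−kτ) = 67.98 × 0.2306 ≈ 15.7 ng/mL

15.7 ng/mL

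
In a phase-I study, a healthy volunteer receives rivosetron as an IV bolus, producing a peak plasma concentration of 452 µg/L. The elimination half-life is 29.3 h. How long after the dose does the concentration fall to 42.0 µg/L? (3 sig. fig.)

k = ln 2 / 29.3 = 0.02366 h⁻¹
C(t) = C₀ e^(−kt)  ⇒  t = ln(C₀/C) / k
t = ln(452/42.0) / 0.02366 = 2.376 / 0.02366 ≈ 100 hours

100 hours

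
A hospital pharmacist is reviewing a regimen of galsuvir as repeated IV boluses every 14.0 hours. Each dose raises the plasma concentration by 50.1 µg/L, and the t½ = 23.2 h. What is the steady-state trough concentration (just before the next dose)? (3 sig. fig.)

96.5 µg/L

k = ln 2 / 23.2 = 0.02988 h⁻¹
Fraction remaining after one interval: e^(−kτ) = e^(−0.02988 × 14.0) = 0.6582
R = 1 / (1 − 0.6582) = 2.926
Css,max = 50.1 × 2.926 = 146.6 µg/L
Css,min = Css,max × e^(−kτ) = 146.6 × 0.6582 ≈ 96.5 µg/L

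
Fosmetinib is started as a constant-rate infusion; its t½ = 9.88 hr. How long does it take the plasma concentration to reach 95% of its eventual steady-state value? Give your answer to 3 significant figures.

42.7 hours

k = ln 2 / 9.88 = 0.07016 hr⁻¹
f = 1 − e^(−kt)  ⇒  t = −ln(1 − f) / k
t = −ln(1 − 0.95) / 0.07016 = 2.996 / 0.07016 ≈ 42.7 hours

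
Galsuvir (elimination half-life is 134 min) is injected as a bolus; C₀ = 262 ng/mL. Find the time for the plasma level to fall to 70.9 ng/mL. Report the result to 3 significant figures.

k = ln 2 / 134 = 0.005173 min⁻¹
C(t) = C₀ e^(−kt)  ⇒  t = ln(C₀/C) / k
t = ln(262/70.9) / 0.005173 = 1.307 / 0.005173 ≈ 253 minutes

253 minutes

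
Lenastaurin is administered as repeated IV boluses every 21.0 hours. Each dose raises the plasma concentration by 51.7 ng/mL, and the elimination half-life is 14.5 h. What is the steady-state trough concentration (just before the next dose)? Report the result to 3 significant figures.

k = ln 2 / 14.5 = 0.04780 h⁻¹
Fraction remaining after one interval: e^(−kτ) = e^(−0.04780 × 21.0) = 0.3665
R = 1 / (1 − 0.3665) = 1.578
Css,max = 51.7 × 1.578 = 81.60 ng/mL
Css,min = Css,max × e^(−kτ) = 81.60 × 0.3665 ≈ 29.9 ng/mL

29.9 ng/mL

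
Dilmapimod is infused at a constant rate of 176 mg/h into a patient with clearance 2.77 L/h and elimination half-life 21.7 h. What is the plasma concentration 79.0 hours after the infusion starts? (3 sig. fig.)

58.4 µg/mL

Css = rate / CL = 176 / 2.77 = 63.54 µg/mL
k = ln 2 / 21.7 = 0.03194 h⁻¹
C(t) = Css (1 − e^(−kt)) = 63.54 × (1 − e^(−2.523)) = 63.54 × 0.9198 ≈ 58.4 µg/mL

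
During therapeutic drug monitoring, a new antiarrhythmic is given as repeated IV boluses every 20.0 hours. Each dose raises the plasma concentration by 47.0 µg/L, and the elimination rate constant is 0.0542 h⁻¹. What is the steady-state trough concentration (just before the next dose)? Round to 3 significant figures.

Fraction remaining after one interval: e^(−kτ) = e^(−0.05420 × 20.0) = 0.3382
R = 1 / (1 − 0.3382) = 1.511
Css,max = 47.0 × 1.511 = 71.02 µg/L
Css,min = Css,max × e^(−kτ) = 71.02 × 0.3382 ≈ 24.0 µg/L

24.0 µg/L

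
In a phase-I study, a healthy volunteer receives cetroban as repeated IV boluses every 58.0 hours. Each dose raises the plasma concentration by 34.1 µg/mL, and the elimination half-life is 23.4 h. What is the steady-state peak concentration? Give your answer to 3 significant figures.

k = ln 2 / 23.4 = 0.02962 h⁻¹
Fraction remaining after one interval: e^(−kτ) = e^(−0.02962 × 58.0) = 0.1794
R = 1 / (1 − 0.1794) = 1.219
Css,max = 34.1 × 1.219 ≈ 41.6 µg/mL

41.6 µg/mL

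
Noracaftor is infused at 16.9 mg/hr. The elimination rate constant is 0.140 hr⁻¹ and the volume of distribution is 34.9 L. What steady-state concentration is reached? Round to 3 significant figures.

3.46 mg/L

CL = k · V = 0.140 × 34.9 = 4.886 L/hr
Css = rate / CL = 16.9 / 4.886 ≈ 3.46 mg/L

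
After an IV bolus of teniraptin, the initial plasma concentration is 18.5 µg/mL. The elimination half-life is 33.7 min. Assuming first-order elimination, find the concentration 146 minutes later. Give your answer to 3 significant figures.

0.918 µg/mL

k = ln 2 / 33.7 = 0.02057 min⁻¹
C(t) = C₀ e^(−kt) = 18.5 × e^(−0.02057 × 146) = 18.5 × e^(−3.003) = 18.5 × 0.04964 ≈ 0.918 µg/mL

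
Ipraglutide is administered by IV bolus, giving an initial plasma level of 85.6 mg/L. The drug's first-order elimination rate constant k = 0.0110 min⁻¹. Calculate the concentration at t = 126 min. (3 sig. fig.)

C(t) = C₀ e^(−kt) = 85.6 × e^(−0.01100 × 126) = 85.6 × e^(−1.386) = 85.6 × 0.2501 ≈ 21.4 mg/L

21.4 mg/L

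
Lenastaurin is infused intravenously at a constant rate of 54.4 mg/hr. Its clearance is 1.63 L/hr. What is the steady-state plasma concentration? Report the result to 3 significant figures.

Css = infusion rate / CL = 54.4 / 1.63 ≈ 33.4 µg/mL

33.4 µg/mL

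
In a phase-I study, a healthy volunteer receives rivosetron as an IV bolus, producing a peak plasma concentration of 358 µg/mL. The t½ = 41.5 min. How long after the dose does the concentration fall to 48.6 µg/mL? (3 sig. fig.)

120 minutes

k = ln 2 / 41.5 = 0.01670 min⁻¹
C(t) = C₀ e^(−kt)  ⇒  t = ln(C₀/C) / k
t = ln(358/48.6) / 0.01670 = 1.997 / 0.01670 ≈ 120 minutes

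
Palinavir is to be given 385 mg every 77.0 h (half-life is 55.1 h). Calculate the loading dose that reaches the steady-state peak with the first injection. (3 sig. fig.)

k = ln 2 / 55.1 = 0.01258 h⁻¹
Accumulation ratio R = 1 / (1 − e^(−kτ)) = 1 / (1 − e^(−0.01258×77.0)) = 1 / (1 − 0.3796) = 1.612
Loading dose = maintenance dose × R = 385 × 1.612 ≈ 621 mg

621 mg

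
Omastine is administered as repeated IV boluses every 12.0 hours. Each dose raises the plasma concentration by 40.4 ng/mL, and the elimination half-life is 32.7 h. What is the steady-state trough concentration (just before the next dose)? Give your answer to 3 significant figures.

139 ng/mL

k = ln 2 / 32.7 = 0.02120 h⁻¹
Fraction remaining after one interval: e^(−kτ) = e^(−0.02120 × 12.0) = 0.7754
R = 1 / (1 − 0.7754) = 4.453
Css,max = 40.4 × 4.453 = 179.9 ng/mL
Css,min = Css,max × e^(−kτ) = 179.9 × 0.7754 ≈ 139 ng/mL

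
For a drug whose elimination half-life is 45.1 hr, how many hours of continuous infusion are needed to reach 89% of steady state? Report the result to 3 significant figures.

144 hours

k = ln 2 / 45.1 = 0.01537 hr⁻¹
f = 1 − e^(−kt)  ⇒  t = −ln(1 − f) / k
t = −ln(1 − 0.89) / 0.01537 = 2.207 / 0.01537 ≈ 144 hours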